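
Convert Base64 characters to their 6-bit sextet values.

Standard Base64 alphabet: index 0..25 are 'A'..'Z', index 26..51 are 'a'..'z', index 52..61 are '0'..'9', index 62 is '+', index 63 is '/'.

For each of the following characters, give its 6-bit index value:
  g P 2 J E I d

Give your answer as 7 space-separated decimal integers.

Answer: 32 15 54 9 4 8 29

Derivation:
'g': a..z range, 26 + ord('g') − ord('a') = 32
'P': A..Z range, ord('P') − ord('A') = 15
'2': 0..9 range, 52 + ord('2') − ord('0') = 54
'J': A..Z range, ord('J') − ord('A') = 9
'E': A..Z range, ord('E') − ord('A') = 4
'I': A..Z range, ord('I') − ord('A') = 8
'd': a..z range, 26 + ord('d') − ord('a') = 29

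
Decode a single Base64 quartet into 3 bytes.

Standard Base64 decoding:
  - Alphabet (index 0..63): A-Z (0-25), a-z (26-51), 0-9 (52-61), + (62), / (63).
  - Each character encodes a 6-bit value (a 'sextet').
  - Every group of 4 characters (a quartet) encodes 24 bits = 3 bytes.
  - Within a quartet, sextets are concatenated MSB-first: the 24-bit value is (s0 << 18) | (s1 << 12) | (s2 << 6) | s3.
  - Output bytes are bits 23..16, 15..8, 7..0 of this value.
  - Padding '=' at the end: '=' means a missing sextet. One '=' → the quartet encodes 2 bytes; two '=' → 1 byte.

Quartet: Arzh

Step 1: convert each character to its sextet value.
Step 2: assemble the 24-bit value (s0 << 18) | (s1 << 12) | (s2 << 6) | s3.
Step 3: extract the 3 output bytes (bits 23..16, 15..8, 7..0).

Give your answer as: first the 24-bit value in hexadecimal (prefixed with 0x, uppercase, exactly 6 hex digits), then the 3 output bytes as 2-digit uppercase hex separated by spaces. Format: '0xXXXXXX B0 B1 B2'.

Answer: 0x02BCE1 02 BC E1

Derivation:
Sextets: A=0, r=43, z=51, h=33
24-bit: (0<<18) | (43<<12) | (51<<6) | 33
      = 0x000000 | 0x02B000 | 0x000CC0 | 0x000021
      = 0x02BCE1
Bytes: (v>>16)&0xFF=02, (v>>8)&0xFF=BC, v&0xFF=E1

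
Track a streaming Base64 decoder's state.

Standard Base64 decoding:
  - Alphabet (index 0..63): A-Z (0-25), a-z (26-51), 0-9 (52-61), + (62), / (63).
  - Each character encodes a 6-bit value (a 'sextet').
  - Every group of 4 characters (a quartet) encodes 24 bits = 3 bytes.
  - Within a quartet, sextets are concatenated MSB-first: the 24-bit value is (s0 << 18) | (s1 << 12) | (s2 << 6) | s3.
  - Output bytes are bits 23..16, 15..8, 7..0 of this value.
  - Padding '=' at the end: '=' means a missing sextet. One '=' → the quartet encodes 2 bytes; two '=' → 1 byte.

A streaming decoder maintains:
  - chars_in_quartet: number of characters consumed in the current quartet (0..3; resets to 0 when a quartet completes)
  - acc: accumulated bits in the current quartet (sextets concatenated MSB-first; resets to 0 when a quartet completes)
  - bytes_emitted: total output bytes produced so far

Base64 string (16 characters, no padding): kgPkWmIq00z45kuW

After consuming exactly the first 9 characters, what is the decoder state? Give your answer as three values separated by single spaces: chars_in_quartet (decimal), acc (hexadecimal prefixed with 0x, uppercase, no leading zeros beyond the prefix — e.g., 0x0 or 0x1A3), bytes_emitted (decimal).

Answer: 1 0x34 6

Derivation:
After char 0 ('k'=36): chars_in_quartet=1 acc=0x24 bytes_emitted=0
After char 1 ('g'=32): chars_in_quartet=2 acc=0x920 bytes_emitted=0
After char 2 ('P'=15): chars_in_quartet=3 acc=0x2480F bytes_emitted=0
After char 3 ('k'=36): chars_in_quartet=4 acc=0x9203E4 -> emit 92 03 E4, reset; bytes_emitted=3
After char 4 ('W'=22): chars_in_quartet=1 acc=0x16 bytes_emitted=3
After char 5 ('m'=38): chars_in_quartet=2 acc=0x5A6 bytes_emitted=3
After char 6 ('I'=8): chars_in_quartet=3 acc=0x16988 bytes_emitted=3
After char 7 ('q'=42): chars_in_quartet=4 acc=0x5A622A -> emit 5A 62 2A, reset; bytes_emitted=6
After char 8 ('0'=52): chars_in_quartet=1 acc=0x34 bytes_emitted=6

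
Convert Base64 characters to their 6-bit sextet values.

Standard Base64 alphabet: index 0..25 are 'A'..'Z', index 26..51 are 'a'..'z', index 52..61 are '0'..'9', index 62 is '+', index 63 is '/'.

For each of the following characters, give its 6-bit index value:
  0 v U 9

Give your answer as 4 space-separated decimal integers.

'0': 0..9 range, 52 + ord('0') − ord('0') = 52
'v': a..z range, 26 + ord('v') − ord('a') = 47
'U': A..Z range, ord('U') − ord('A') = 20
'9': 0..9 range, 52 + ord('9') − ord('0') = 61

Answer: 52 47 20 61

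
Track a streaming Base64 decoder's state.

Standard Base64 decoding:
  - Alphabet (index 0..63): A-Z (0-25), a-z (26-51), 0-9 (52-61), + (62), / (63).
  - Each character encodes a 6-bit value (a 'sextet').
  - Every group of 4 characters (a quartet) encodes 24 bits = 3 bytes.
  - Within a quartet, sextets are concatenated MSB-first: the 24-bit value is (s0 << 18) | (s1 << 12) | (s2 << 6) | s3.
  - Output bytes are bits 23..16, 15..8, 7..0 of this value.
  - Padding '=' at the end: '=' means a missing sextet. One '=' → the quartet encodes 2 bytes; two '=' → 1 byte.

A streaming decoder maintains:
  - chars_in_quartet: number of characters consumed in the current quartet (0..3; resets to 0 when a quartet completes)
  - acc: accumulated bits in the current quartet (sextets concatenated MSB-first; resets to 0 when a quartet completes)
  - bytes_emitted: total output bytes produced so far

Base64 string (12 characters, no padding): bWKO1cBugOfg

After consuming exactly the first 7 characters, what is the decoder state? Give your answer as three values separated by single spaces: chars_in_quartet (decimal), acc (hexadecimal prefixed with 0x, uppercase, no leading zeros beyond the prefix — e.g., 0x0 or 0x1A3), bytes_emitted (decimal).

After char 0 ('b'=27): chars_in_quartet=1 acc=0x1B bytes_emitted=0
After char 1 ('W'=22): chars_in_quartet=2 acc=0x6D6 bytes_emitted=0
After char 2 ('K'=10): chars_in_quartet=3 acc=0x1B58A bytes_emitted=0
After char 3 ('O'=14): chars_in_quartet=4 acc=0x6D628E -> emit 6D 62 8E, reset; bytes_emitted=3
After char 4 ('1'=53): chars_in_quartet=1 acc=0x35 bytes_emitted=3
After char 5 ('c'=28): chars_in_quartet=2 acc=0xD5C bytes_emitted=3
After char 6 ('B'=1): chars_in_quartet=3 acc=0x35701 bytes_emitted=3

Answer: 3 0x35701 3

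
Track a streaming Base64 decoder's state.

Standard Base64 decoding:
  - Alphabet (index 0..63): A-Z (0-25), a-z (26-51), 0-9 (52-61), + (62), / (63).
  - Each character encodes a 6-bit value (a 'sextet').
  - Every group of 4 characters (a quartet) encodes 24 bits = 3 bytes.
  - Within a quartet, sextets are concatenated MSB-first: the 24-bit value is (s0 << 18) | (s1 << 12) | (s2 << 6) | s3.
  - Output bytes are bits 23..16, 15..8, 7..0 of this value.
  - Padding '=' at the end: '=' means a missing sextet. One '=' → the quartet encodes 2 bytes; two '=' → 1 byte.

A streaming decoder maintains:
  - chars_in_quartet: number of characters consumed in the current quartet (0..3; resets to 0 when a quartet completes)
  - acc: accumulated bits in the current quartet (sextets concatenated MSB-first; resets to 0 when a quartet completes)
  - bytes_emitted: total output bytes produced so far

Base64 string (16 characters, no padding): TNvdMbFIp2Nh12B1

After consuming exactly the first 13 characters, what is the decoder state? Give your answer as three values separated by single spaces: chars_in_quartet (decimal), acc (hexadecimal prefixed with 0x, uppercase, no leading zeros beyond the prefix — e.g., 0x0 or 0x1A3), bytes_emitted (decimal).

Answer: 1 0x35 9

Derivation:
After char 0 ('T'=19): chars_in_quartet=1 acc=0x13 bytes_emitted=0
After char 1 ('N'=13): chars_in_quartet=2 acc=0x4CD bytes_emitted=0
After char 2 ('v'=47): chars_in_quartet=3 acc=0x1336F bytes_emitted=0
After char 3 ('d'=29): chars_in_quartet=4 acc=0x4CDBDD -> emit 4C DB DD, reset; bytes_emitted=3
After char 4 ('M'=12): chars_in_quartet=1 acc=0xC bytes_emitted=3
After char 5 ('b'=27): chars_in_quartet=2 acc=0x31B bytes_emitted=3
After char 6 ('F'=5): chars_in_quartet=3 acc=0xC6C5 bytes_emitted=3
After char 7 ('I'=8): chars_in_quartet=4 acc=0x31B148 -> emit 31 B1 48, reset; bytes_emitted=6
After char 8 ('p'=41): chars_in_quartet=1 acc=0x29 bytes_emitted=6
After char 9 ('2'=54): chars_in_quartet=2 acc=0xA76 bytes_emitted=6
After char 10 ('N'=13): chars_in_quartet=3 acc=0x29D8D bytes_emitted=6
After char 11 ('h'=33): chars_in_quartet=4 acc=0xA76361 -> emit A7 63 61, reset; bytes_emitted=9
After char 12 ('1'=53): chars_in_quartet=1 acc=0x35 bytes_emitted=9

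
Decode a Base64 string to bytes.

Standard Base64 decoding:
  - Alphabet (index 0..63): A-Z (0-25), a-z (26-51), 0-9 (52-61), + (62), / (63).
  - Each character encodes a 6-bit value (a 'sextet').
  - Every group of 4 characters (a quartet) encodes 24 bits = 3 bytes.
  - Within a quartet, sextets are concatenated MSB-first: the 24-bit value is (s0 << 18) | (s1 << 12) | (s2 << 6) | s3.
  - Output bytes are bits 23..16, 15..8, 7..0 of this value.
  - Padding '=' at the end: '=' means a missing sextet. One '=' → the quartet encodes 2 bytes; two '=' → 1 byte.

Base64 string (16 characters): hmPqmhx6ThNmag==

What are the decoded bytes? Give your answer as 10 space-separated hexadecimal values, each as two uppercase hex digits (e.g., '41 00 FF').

Answer: 86 63 EA 9A 1C 7A 4E 13 66 6A

Derivation:
After char 0 ('h'=33): chars_in_quartet=1 acc=0x21 bytes_emitted=0
After char 1 ('m'=38): chars_in_quartet=2 acc=0x866 bytes_emitted=0
After char 2 ('P'=15): chars_in_quartet=3 acc=0x2198F bytes_emitted=0
After char 3 ('q'=42): chars_in_quartet=4 acc=0x8663EA -> emit 86 63 EA, reset; bytes_emitted=3
After char 4 ('m'=38): chars_in_quartet=1 acc=0x26 bytes_emitted=3
After char 5 ('h'=33): chars_in_quartet=2 acc=0x9A1 bytes_emitted=3
After char 6 ('x'=49): chars_in_quartet=3 acc=0x26871 bytes_emitted=3
After char 7 ('6'=58): chars_in_quartet=4 acc=0x9A1C7A -> emit 9A 1C 7A, reset; bytes_emitted=6
After char 8 ('T'=19): chars_in_quartet=1 acc=0x13 bytes_emitted=6
After char 9 ('h'=33): chars_in_quartet=2 acc=0x4E1 bytes_emitted=6
After char 10 ('N'=13): chars_in_quartet=3 acc=0x1384D bytes_emitted=6
After char 11 ('m'=38): chars_in_quartet=4 acc=0x4E1366 -> emit 4E 13 66, reset; bytes_emitted=9
After char 12 ('a'=26): chars_in_quartet=1 acc=0x1A bytes_emitted=9
After char 13 ('g'=32): chars_in_quartet=2 acc=0x6A0 bytes_emitted=9
Padding '==': partial quartet acc=0x6A0 -> emit 6A; bytes_emitted=10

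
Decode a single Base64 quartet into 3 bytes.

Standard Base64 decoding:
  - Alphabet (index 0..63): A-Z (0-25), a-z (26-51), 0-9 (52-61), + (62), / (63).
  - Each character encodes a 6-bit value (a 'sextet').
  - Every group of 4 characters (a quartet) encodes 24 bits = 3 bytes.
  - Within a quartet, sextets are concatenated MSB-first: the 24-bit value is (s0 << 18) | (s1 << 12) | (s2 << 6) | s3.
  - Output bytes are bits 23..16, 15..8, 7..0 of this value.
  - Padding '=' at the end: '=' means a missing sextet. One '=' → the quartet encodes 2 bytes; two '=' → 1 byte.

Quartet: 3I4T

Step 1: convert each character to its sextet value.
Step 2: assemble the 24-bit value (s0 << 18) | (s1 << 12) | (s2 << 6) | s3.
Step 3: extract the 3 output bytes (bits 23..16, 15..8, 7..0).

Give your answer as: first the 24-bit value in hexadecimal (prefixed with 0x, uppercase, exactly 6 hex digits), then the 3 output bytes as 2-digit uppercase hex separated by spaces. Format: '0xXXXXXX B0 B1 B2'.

Sextets: 3=55, I=8, 4=56, T=19
24-bit: (55<<18) | (8<<12) | (56<<6) | 19
      = 0xDC0000 | 0x008000 | 0x000E00 | 0x000013
      = 0xDC8E13
Bytes: (v>>16)&0xFF=DC, (v>>8)&0xFF=8E, v&0xFF=13

Answer: 0xDC8E13 DC 8E 13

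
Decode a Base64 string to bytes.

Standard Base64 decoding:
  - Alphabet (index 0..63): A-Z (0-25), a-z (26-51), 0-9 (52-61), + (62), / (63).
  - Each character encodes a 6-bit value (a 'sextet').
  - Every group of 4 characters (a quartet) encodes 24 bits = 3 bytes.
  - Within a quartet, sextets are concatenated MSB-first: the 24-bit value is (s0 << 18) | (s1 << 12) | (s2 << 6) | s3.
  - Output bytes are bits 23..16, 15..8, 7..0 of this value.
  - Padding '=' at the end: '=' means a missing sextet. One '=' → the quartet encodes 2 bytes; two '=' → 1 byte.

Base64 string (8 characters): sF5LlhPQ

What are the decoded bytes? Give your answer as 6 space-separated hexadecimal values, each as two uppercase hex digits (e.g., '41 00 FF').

Answer: B0 5E 4B 96 13 D0

Derivation:
After char 0 ('s'=44): chars_in_quartet=1 acc=0x2C bytes_emitted=0
After char 1 ('F'=5): chars_in_quartet=2 acc=0xB05 bytes_emitted=0
After char 2 ('5'=57): chars_in_quartet=3 acc=0x2C179 bytes_emitted=0
After char 3 ('L'=11): chars_in_quartet=4 acc=0xB05E4B -> emit B0 5E 4B, reset; bytes_emitted=3
After char 4 ('l'=37): chars_in_quartet=1 acc=0x25 bytes_emitted=3
After char 5 ('h'=33): chars_in_quartet=2 acc=0x961 bytes_emitted=3
After char 6 ('P'=15): chars_in_quartet=3 acc=0x2584F bytes_emitted=3
After char 7 ('Q'=16): chars_in_quartet=4 acc=0x9613D0 -> emit 96 13 D0, reset; bytes_emitted=6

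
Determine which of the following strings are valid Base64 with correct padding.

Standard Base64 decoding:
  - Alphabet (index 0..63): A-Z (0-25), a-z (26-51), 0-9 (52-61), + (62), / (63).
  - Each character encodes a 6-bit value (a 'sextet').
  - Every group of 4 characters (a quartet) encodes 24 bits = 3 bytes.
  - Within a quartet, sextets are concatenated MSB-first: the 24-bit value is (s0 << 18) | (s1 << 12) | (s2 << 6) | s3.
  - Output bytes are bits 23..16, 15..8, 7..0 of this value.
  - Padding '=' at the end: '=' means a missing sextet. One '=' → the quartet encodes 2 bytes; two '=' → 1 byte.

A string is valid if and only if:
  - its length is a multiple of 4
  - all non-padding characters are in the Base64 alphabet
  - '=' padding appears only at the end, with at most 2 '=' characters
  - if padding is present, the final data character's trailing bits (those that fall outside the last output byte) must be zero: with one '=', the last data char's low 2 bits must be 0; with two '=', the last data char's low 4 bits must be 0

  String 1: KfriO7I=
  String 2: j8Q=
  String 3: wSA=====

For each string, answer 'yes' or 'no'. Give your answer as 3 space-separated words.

Answer: yes yes no

Derivation:
String 1: 'KfriO7I=' → valid
String 2: 'j8Q=' → valid
String 3: 'wSA=====' → invalid (5 pad chars (max 2))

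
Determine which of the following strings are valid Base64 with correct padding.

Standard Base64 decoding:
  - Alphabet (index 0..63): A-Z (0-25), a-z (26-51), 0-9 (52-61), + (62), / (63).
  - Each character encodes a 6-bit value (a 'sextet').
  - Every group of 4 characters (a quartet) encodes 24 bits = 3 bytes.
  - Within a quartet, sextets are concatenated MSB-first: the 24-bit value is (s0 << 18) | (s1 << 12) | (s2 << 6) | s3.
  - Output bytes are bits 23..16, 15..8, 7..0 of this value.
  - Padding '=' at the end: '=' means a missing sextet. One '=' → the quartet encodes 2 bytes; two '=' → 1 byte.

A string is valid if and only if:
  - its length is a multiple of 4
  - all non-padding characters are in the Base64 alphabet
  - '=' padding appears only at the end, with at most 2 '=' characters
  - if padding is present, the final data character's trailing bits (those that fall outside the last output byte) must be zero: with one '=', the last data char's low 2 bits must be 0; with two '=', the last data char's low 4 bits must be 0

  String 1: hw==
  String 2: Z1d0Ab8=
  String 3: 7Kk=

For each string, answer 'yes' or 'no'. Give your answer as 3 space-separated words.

String 1: 'hw==' → valid
String 2: 'Z1d0Ab8=' → valid
String 3: '7Kk=' → valid

Answer: yes yes yes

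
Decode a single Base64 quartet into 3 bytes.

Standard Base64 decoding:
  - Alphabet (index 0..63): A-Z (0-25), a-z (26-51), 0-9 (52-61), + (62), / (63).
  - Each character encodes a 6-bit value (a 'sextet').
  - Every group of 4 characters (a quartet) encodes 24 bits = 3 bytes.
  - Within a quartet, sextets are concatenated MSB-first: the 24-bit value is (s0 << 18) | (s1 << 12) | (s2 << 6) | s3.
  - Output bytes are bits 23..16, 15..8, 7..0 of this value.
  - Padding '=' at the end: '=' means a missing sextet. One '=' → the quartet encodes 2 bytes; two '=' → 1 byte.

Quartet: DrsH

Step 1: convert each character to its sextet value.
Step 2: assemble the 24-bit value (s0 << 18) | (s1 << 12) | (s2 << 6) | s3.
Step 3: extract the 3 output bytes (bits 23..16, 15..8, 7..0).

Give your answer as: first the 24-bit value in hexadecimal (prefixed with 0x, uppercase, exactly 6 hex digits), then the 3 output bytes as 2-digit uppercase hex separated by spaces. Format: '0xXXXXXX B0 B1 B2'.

Sextets: D=3, r=43, s=44, H=7
24-bit: (3<<18) | (43<<12) | (44<<6) | 7
      = 0x0C0000 | 0x02B000 | 0x000B00 | 0x000007
      = 0x0EBB07
Bytes: (v>>16)&0xFF=0E, (v>>8)&0xFF=BB, v&0xFF=07

Answer: 0x0EBB07 0E BB 07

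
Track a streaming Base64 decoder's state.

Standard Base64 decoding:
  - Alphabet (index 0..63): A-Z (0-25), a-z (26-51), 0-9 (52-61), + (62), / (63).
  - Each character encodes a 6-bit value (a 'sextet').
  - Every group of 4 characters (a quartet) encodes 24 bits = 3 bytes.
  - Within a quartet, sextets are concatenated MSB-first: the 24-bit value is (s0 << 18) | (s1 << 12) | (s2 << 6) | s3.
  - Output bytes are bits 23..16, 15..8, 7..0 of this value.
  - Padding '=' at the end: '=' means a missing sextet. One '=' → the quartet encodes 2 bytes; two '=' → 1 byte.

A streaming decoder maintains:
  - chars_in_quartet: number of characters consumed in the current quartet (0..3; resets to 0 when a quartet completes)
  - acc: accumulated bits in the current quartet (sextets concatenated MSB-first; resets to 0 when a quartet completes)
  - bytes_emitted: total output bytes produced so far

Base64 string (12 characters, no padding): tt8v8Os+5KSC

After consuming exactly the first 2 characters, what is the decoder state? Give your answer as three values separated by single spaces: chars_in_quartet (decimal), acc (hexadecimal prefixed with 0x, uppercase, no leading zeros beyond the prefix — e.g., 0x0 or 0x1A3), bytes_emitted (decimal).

After char 0 ('t'=45): chars_in_quartet=1 acc=0x2D bytes_emitted=0
After char 1 ('t'=45): chars_in_quartet=2 acc=0xB6D bytes_emitted=0

Answer: 2 0xB6D 0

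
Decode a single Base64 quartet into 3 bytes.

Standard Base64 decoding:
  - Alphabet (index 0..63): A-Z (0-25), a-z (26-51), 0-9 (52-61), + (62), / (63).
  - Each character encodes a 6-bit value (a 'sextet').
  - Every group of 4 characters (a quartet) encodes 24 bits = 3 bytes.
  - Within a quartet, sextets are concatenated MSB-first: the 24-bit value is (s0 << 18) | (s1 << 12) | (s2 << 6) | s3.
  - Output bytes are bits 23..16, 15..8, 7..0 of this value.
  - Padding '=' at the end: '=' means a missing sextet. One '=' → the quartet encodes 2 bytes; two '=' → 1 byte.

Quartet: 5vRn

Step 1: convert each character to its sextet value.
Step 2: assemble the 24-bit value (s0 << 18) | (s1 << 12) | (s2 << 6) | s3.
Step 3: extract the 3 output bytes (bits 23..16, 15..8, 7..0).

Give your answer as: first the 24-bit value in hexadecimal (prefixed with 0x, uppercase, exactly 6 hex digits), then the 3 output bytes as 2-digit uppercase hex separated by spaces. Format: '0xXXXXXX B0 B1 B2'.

Sextets: 5=57, v=47, R=17, n=39
24-bit: (57<<18) | (47<<12) | (17<<6) | 39
      = 0xE40000 | 0x02F000 | 0x000440 | 0x000027
      = 0xE6F467
Bytes: (v>>16)&0xFF=E6, (v>>8)&0xFF=F4, v&0xFF=67

Answer: 0xE6F467 E6 F4 67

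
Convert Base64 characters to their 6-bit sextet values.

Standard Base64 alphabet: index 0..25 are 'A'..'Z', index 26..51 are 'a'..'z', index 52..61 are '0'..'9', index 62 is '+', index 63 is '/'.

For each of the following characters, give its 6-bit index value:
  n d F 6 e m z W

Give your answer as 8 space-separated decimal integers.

'n': a..z range, 26 + ord('n') − ord('a') = 39
'd': a..z range, 26 + ord('d') − ord('a') = 29
'F': A..Z range, ord('F') − ord('A') = 5
'6': 0..9 range, 52 + ord('6') − ord('0') = 58
'e': a..z range, 26 + ord('e') − ord('a') = 30
'm': a..z range, 26 + ord('m') − ord('a') = 38
'z': a..z range, 26 + ord('z') − ord('a') = 51
'W': A..Z range, ord('W') − ord('A') = 22

Answer: 39 29 5 58 30 38 51 22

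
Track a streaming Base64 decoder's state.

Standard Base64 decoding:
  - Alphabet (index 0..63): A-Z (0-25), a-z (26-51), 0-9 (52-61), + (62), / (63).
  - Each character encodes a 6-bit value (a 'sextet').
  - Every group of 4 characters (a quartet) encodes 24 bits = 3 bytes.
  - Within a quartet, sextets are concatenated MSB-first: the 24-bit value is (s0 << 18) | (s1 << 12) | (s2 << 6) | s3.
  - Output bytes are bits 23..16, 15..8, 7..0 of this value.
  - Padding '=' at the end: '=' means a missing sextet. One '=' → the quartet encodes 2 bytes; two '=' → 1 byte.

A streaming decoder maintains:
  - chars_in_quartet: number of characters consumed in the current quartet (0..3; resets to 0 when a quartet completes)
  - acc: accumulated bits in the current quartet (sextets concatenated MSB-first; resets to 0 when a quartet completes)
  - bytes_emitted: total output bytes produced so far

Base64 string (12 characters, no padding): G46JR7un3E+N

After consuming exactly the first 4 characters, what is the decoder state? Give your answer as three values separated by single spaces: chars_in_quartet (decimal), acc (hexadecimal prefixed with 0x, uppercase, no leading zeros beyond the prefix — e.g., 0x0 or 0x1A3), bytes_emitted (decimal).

After char 0 ('G'=6): chars_in_quartet=1 acc=0x6 bytes_emitted=0
After char 1 ('4'=56): chars_in_quartet=2 acc=0x1B8 bytes_emitted=0
After char 2 ('6'=58): chars_in_quartet=3 acc=0x6E3A bytes_emitted=0
After char 3 ('J'=9): chars_in_quartet=4 acc=0x1B8E89 -> emit 1B 8E 89, reset; bytes_emitted=3

Answer: 0 0x0 3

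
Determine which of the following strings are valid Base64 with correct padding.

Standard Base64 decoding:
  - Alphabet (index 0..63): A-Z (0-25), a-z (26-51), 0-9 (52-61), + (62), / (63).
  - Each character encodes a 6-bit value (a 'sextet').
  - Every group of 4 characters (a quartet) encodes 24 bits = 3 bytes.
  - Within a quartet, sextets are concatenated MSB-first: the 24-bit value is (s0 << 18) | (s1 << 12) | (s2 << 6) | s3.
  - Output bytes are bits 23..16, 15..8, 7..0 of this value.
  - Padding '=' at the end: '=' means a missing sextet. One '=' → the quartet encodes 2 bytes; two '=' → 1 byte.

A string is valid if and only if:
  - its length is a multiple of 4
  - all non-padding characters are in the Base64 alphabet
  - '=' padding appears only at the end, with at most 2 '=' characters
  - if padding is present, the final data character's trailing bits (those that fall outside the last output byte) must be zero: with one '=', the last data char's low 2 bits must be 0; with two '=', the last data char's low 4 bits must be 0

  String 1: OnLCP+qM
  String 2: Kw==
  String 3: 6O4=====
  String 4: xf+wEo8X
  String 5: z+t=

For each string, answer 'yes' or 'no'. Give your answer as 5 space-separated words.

String 1: 'OnLCP+qM' → valid
String 2: 'Kw==' → valid
String 3: '6O4=====' → invalid (5 pad chars (max 2))
String 4: 'xf+wEo8X' → valid
String 5: 'z+t=' → invalid (bad trailing bits)

Answer: yes yes no yes no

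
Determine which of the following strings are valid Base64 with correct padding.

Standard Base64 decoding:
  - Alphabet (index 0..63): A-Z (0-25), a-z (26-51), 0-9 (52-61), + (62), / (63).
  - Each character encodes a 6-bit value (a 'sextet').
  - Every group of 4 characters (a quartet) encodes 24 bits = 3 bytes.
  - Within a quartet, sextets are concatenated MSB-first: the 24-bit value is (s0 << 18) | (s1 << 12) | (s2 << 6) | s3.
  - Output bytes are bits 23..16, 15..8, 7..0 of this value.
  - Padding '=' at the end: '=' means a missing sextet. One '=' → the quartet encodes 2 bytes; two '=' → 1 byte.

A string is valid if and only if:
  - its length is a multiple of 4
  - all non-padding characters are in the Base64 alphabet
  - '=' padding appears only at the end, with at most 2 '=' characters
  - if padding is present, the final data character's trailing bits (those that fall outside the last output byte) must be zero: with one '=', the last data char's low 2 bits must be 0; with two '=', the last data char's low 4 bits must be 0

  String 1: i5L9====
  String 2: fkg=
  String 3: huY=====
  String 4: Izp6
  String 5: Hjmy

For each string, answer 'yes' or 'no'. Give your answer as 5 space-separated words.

Answer: no yes no yes yes

Derivation:
String 1: 'i5L9====' → invalid (4 pad chars (max 2))
String 2: 'fkg=' → valid
String 3: 'huY=====' → invalid (5 pad chars (max 2))
String 4: 'Izp6' → valid
String 5: 'Hjmy' → valid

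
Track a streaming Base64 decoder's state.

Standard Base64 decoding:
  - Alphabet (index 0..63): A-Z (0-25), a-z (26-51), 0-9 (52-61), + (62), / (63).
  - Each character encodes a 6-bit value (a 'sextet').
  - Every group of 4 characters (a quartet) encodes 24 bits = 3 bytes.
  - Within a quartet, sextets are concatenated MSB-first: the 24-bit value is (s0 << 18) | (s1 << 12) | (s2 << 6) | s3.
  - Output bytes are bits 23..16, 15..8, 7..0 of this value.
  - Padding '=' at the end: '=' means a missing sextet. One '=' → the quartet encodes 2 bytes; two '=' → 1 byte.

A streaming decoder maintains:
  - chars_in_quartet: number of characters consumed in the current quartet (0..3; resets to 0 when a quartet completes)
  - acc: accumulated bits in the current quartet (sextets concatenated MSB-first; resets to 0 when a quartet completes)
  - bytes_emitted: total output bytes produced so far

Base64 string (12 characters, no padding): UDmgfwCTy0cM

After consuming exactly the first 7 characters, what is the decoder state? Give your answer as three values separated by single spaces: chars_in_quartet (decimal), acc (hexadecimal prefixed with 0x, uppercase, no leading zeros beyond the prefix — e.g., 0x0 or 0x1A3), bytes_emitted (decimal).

Answer: 3 0x1FC02 3

Derivation:
After char 0 ('U'=20): chars_in_quartet=1 acc=0x14 bytes_emitted=0
After char 1 ('D'=3): chars_in_quartet=2 acc=0x503 bytes_emitted=0
After char 2 ('m'=38): chars_in_quartet=3 acc=0x140E6 bytes_emitted=0
After char 3 ('g'=32): chars_in_quartet=4 acc=0x5039A0 -> emit 50 39 A0, reset; bytes_emitted=3
After char 4 ('f'=31): chars_in_quartet=1 acc=0x1F bytes_emitted=3
After char 5 ('w'=48): chars_in_quartet=2 acc=0x7F0 bytes_emitted=3
After char 6 ('C'=2): chars_in_quartet=3 acc=0x1FC02 bytes_emitted=3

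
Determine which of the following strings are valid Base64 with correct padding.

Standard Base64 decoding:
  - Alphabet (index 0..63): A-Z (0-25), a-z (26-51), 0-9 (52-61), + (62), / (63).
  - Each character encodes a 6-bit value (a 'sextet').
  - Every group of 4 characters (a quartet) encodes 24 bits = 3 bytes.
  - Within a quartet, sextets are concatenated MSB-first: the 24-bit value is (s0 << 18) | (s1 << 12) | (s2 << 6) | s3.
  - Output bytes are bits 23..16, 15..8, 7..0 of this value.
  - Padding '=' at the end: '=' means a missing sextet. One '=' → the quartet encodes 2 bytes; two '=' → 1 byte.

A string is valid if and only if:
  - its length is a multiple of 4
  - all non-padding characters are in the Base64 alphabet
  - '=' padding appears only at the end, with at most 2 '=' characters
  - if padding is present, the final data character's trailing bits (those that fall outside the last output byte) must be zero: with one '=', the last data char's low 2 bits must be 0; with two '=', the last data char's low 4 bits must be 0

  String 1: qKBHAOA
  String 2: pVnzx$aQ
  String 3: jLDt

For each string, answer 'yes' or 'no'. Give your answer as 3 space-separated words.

String 1: 'qKBHAOA' → invalid (len=7 not mult of 4)
String 2: 'pVnzx$aQ' → invalid (bad char(s): ['$'])
String 3: 'jLDt' → valid

Answer: no no yes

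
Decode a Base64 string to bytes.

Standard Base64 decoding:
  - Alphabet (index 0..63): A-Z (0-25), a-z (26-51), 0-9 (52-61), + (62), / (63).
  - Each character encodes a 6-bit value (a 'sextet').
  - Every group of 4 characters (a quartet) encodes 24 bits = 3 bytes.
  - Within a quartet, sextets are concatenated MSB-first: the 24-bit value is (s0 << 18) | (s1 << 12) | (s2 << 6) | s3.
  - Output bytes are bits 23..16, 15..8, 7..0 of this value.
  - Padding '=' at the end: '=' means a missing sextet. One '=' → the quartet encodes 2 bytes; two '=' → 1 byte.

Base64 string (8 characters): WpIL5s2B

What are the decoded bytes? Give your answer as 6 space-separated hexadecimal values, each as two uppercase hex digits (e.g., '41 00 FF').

Answer: 5A 92 0B E6 CD 81

Derivation:
After char 0 ('W'=22): chars_in_quartet=1 acc=0x16 bytes_emitted=0
After char 1 ('p'=41): chars_in_quartet=2 acc=0x5A9 bytes_emitted=0
After char 2 ('I'=8): chars_in_quartet=3 acc=0x16A48 bytes_emitted=0
After char 3 ('L'=11): chars_in_quartet=4 acc=0x5A920B -> emit 5A 92 0B, reset; bytes_emitted=3
After char 4 ('5'=57): chars_in_quartet=1 acc=0x39 bytes_emitted=3
After char 5 ('s'=44): chars_in_quartet=2 acc=0xE6C bytes_emitted=3
After char 6 ('2'=54): chars_in_quartet=3 acc=0x39B36 bytes_emitted=3
After char 7 ('B'=1): chars_in_quartet=4 acc=0xE6CD81 -> emit E6 CD 81, reset; bytes_emitted=6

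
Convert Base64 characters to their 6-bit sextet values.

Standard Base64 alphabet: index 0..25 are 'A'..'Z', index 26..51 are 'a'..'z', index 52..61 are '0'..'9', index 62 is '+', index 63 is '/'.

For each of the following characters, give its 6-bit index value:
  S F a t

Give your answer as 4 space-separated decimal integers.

'S': A..Z range, ord('S') − ord('A') = 18
'F': A..Z range, ord('F') − ord('A') = 5
'a': a..z range, 26 + ord('a') − ord('a') = 26
't': a..z range, 26 + ord('t') − ord('a') = 45

Answer: 18 5 26 45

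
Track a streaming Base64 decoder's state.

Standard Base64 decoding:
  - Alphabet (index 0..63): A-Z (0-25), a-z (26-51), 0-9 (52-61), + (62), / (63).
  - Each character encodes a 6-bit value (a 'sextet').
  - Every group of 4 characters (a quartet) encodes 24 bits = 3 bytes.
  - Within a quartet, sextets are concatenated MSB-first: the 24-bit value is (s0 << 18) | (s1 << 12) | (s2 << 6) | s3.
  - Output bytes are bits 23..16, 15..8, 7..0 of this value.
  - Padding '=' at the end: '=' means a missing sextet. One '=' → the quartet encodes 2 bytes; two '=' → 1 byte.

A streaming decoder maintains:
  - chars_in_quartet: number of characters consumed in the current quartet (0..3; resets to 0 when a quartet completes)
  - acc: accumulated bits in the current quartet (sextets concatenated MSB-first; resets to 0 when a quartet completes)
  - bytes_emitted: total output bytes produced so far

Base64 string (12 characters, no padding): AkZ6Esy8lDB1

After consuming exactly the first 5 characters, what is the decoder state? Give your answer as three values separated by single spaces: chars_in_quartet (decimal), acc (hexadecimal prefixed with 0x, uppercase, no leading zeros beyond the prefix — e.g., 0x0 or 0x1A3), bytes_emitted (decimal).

Answer: 1 0x4 3

Derivation:
After char 0 ('A'=0): chars_in_quartet=1 acc=0x0 bytes_emitted=0
After char 1 ('k'=36): chars_in_quartet=2 acc=0x24 bytes_emitted=0
After char 2 ('Z'=25): chars_in_quartet=3 acc=0x919 bytes_emitted=0
After char 3 ('6'=58): chars_in_quartet=4 acc=0x2467A -> emit 02 46 7A, reset; bytes_emitted=3
After char 4 ('E'=4): chars_in_quartet=1 acc=0x4 bytes_emitted=3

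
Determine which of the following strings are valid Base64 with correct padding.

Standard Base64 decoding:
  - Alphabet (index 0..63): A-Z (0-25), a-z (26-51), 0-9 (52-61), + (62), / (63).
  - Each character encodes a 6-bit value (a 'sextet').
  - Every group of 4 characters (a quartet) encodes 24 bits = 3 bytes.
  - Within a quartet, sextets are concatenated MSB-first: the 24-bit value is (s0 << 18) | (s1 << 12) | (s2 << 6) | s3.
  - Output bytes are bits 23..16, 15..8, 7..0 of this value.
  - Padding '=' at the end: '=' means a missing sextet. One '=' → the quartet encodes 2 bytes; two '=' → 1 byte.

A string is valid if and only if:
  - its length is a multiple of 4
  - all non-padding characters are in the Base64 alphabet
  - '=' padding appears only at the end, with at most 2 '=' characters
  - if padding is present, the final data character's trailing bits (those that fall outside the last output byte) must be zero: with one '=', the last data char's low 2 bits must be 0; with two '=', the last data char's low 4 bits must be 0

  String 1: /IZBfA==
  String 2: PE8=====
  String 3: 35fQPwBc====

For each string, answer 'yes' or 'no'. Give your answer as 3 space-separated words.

String 1: '/IZBfA==' → valid
String 2: 'PE8=====' → invalid (5 pad chars (max 2))
String 3: '35fQPwBc====' → invalid (4 pad chars (max 2))

Answer: yes no no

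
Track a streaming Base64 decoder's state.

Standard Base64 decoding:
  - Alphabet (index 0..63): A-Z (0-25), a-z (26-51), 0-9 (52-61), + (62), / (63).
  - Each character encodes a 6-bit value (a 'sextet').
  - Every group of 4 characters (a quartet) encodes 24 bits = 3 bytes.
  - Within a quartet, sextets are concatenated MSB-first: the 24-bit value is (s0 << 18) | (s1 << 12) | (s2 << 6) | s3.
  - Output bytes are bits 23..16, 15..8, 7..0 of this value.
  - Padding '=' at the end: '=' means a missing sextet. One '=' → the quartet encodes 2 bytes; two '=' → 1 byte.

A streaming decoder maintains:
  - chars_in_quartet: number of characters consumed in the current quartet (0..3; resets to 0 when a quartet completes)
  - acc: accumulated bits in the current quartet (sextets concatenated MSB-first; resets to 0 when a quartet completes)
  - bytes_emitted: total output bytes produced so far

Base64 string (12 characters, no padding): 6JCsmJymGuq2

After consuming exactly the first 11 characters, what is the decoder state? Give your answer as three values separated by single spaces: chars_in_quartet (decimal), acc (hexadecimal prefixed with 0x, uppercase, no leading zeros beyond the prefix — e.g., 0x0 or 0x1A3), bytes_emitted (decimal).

Answer: 3 0x6BAA 6

Derivation:
After char 0 ('6'=58): chars_in_quartet=1 acc=0x3A bytes_emitted=0
After char 1 ('J'=9): chars_in_quartet=2 acc=0xE89 bytes_emitted=0
After char 2 ('C'=2): chars_in_quartet=3 acc=0x3A242 bytes_emitted=0
After char 3 ('s'=44): chars_in_quartet=4 acc=0xE890AC -> emit E8 90 AC, reset; bytes_emitted=3
After char 4 ('m'=38): chars_in_quartet=1 acc=0x26 bytes_emitted=3
After char 5 ('J'=9): chars_in_quartet=2 acc=0x989 bytes_emitted=3
After char 6 ('y'=50): chars_in_quartet=3 acc=0x26272 bytes_emitted=3
After char 7 ('m'=38): chars_in_quartet=4 acc=0x989CA6 -> emit 98 9C A6, reset; bytes_emitted=6
After char 8 ('G'=6): chars_in_quartet=1 acc=0x6 bytes_emitted=6
After char 9 ('u'=46): chars_in_quartet=2 acc=0x1AE bytes_emitted=6
After char 10 ('q'=42): chars_in_quartet=3 acc=0x6BAA bytes_emitted=6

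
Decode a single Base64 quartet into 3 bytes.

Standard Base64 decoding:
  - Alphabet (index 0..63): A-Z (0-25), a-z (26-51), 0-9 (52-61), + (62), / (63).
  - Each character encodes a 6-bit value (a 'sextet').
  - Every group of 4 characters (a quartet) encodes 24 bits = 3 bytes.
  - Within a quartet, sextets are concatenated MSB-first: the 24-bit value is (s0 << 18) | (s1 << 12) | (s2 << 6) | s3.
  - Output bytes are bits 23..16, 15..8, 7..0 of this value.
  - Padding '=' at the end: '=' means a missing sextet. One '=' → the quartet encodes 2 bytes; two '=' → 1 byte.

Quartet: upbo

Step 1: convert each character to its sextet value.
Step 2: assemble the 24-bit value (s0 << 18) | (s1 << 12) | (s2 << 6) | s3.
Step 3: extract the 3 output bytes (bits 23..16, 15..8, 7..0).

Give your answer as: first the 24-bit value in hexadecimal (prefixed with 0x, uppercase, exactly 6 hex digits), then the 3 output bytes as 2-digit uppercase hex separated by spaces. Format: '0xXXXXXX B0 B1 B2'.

Sextets: u=46, p=41, b=27, o=40
24-bit: (46<<18) | (41<<12) | (27<<6) | 40
      = 0xB80000 | 0x029000 | 0x0006C0 | 0x000028
      = 0xBA96E8
Bytes: (v>>16)&0xFF=BA, (v>>8)&0xFF=96, v&0xFF=E8

Answer: 0xBA96E8 BA 96 E8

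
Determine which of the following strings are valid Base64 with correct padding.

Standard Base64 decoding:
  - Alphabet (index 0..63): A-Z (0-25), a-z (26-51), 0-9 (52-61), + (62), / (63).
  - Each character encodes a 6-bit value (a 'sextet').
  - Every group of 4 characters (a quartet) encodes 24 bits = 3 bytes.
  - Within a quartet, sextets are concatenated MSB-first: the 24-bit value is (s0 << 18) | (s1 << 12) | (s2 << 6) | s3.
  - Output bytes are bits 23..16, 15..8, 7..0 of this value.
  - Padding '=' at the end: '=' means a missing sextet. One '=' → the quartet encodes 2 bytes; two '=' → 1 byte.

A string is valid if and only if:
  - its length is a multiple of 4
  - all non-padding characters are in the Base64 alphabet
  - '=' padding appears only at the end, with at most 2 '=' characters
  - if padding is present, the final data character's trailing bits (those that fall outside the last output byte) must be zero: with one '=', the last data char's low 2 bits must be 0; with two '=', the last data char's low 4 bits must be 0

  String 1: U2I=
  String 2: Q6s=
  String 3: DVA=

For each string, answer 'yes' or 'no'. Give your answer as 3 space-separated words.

String 1: 'U2I=' → valid
String 2: 'Q6s=' → valid
String 3: 'DVA=' → valid

Answer: yes yes yes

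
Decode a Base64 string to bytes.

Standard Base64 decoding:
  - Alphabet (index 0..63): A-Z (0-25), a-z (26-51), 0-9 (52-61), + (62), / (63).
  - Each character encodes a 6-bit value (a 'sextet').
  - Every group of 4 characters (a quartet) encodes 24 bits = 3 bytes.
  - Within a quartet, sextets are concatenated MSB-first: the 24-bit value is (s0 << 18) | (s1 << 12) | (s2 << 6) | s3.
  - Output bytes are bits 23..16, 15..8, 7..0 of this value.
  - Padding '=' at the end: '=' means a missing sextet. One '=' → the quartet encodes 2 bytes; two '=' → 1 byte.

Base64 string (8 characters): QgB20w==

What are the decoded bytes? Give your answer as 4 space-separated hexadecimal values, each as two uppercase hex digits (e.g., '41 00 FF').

Answer: 42 00 76 D3

Derivation:
After char 0 ('Q'=16): chars_in_quartet=1 acc=0x10 bytes_emitted=0
After char 1 ('g'=32): chars_in_quartet=2 acc=0x420 bytes_emitted=0
After char 2 ('B'=1): chars_in_quartet=3 acc=0x10801 bytes_emitted=0
After char 3 ('2'=54): chars_in_quartet=4 acc=0x420076 -> emit 42 00 76, reset; bytes_emitted=3
After char 4 ('0'=52): chars_in_quartet=1 acc=0x34 bytes_emitted=3
After char 5 ('w'=48): chars_in_quartet=2 acc=0xD30 bytes_emitted=3
Padding '==': partial quartet acc=0xD30 -> emit D3; bytes_emitted=4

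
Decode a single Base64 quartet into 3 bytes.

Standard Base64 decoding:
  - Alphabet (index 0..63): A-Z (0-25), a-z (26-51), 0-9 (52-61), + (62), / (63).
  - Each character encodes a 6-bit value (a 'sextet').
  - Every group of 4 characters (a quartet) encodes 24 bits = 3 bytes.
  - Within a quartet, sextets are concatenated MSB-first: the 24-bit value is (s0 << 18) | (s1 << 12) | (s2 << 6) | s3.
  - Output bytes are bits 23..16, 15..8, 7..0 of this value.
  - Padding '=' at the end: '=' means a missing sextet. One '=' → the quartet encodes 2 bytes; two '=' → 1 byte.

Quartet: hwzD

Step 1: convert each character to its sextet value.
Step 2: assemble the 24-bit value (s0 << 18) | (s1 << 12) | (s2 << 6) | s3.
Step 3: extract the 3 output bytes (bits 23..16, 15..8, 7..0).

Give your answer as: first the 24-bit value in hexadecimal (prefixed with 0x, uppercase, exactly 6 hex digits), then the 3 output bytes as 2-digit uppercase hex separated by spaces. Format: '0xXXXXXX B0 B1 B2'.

Sextets: h=33, w=48, z=51, D=3
24-bit: (33<<18) | (48<<12) | (51<<6) | 3
      = 0x840000 | 0x030000 | 0x000CC0 | 0x000003
      = 0x870CC3
Bytes: (v>>16)&0xFF=87, (v>>8)&0xFF=0C, v&0xFF=C3

Answer: 0x870CC3 87 0C C3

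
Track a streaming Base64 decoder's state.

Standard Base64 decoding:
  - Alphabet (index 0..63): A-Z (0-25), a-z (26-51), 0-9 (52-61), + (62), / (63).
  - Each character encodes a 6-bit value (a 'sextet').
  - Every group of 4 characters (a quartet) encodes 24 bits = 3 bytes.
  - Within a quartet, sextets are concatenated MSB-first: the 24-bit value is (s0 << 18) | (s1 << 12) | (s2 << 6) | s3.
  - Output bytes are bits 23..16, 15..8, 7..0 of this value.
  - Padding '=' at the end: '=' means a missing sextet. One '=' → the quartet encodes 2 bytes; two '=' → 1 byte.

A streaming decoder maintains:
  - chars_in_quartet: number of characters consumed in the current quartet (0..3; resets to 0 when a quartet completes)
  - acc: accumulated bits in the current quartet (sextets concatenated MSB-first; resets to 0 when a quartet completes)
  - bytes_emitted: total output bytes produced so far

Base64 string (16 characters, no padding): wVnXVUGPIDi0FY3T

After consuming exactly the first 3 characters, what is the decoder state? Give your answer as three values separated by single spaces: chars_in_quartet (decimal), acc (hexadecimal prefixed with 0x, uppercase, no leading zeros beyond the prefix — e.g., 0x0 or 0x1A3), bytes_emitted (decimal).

Answer: 3 0x30567 0

Derivation:
After char 0 ('w'=48): chars_in_quartet=1 acc=0x30 bytes_emitted=0
After char 1 ('V'=21): chars_in_quartet=2 acc=0xC15 bytes_emitted=0
After char 2 ('n'=39): chars_in_quartet=3 acc=0x30567 bytes_emitted=0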